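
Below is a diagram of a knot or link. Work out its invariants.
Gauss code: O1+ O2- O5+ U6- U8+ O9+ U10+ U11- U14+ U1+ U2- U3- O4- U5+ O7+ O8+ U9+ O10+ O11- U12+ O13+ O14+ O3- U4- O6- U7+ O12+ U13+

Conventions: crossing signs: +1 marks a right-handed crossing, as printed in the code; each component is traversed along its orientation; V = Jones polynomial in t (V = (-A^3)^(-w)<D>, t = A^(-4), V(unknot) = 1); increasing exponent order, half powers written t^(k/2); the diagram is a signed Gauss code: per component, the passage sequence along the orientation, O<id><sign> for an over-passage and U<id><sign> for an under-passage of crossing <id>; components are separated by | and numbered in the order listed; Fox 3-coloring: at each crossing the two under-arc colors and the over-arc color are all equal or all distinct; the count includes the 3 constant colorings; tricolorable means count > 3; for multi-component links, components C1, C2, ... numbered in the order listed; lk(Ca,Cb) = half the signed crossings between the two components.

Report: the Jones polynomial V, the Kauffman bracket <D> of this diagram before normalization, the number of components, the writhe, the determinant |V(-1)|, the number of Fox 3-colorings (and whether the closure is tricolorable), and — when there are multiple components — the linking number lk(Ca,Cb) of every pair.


Jones polynomial: V(t) = 2t - 2t^2 + 3t^3 - 3t^4 + 2t^5 - 2t^6 + t^7
<D> = A^-16 - 2A^-12 + 2A^-8 - 3A^-4 + 3 - 2A^4 + 2A^8; writhe +4
components 1, writhe +4 (14 crossings)
3-colorings: 9 of 3^14, det 15 — tricolorable
note: w = +4 shifts under R1 moves; the (-A^3)^(-4) factor cancels that in V


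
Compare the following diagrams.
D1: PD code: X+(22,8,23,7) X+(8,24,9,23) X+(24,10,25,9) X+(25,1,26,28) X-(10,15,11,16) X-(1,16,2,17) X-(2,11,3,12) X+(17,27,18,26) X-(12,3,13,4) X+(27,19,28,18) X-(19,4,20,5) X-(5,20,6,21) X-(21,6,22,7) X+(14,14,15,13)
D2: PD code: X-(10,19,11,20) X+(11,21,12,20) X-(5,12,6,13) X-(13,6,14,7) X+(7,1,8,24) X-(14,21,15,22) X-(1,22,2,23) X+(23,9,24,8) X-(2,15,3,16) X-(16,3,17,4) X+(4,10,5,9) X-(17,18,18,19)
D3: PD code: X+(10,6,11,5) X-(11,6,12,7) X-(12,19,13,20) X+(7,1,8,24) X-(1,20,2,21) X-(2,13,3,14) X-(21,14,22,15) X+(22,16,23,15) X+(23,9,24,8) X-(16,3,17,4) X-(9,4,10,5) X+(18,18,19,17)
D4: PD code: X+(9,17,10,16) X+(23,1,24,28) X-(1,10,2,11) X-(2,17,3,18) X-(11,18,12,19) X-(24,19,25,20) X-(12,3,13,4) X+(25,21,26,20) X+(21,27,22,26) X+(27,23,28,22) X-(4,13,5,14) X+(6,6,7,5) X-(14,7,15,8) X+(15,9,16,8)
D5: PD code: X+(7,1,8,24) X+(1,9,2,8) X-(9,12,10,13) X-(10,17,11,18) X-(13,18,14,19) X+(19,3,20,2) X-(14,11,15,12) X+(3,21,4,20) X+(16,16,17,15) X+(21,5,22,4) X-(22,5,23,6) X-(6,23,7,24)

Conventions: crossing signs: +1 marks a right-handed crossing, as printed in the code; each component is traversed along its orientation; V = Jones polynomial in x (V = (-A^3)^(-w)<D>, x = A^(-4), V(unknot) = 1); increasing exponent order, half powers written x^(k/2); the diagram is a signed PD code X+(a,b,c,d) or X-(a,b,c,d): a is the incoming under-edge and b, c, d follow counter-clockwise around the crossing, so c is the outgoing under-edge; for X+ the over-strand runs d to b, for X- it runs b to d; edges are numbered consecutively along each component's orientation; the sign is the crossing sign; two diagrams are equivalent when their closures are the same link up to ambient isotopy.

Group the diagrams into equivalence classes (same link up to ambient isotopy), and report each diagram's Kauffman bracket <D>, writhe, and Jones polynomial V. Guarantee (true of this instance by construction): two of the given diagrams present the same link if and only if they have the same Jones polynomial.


equivalence classes: {D1, D4, D5} | {D2, D3}
D1 (bracket -A^-12 + A^-8 - A^-4 + 3 - A^4 + A^8 - A^12; 14 crossings at w = 0): V = -x^-3 + x^-2 - x^-1 + 3 - x + x^2 - x^3
V(D2) = x^-5 - 2x^-4 + 2x^-3 - 2x^-2 + 2x^-1 - 1 + x  (w -4, c 12, <D> = A^-16 - A^-12 + 2A^-8 - 2A^-4 + 2 - 2A^4 + A^8)
D3 (bracket A^-10 - A^-6 + 2A^-2 - 2A^2 + 2A^6 - 2A^10 + A^14; 12 crossings at w = -2): V = x^-5 - 2x^-4 + 2x^-3 - 2x^-2 + 2x^-1 - 1 + x
D4 (bracket -A^-12 + A^-8 - A^-4 + 3 - A^4 + A^8 - A^12; 14 crossings at w = 0): V = -x^-3 + x^-2 - x^-1 + 3 - x + x^2 - x^3
V(D5) = -x^-3 + x^-2 - x^-1 + 3 - x + x^2 - x^3  (w 0, c 12, <D> = -A^-12 + A^-8 - A^-4 + 3 - A^4 + A^8 - A^12)
key observation: 2 values of V(x) split the 5 diagrams


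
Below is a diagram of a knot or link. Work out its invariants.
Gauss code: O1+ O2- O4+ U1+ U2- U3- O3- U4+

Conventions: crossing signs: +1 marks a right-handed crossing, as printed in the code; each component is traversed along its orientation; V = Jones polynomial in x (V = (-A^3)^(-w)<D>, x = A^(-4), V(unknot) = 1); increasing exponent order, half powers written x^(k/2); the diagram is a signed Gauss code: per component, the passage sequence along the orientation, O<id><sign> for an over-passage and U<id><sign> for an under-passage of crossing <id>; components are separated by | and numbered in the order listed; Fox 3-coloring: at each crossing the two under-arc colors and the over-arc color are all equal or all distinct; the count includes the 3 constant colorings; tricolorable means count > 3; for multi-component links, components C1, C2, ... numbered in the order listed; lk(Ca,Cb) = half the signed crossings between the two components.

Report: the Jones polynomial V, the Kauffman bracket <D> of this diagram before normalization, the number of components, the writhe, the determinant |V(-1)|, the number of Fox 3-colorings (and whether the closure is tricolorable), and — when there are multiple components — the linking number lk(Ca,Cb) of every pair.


Jones polynomial: V(x) = 1
<D> = 1; writhe 0
components 1, writhe 0 (4 crossings)
3-colorings: 3 of 3^4, det 1 — not tricolorable
note: |V(-1)| = 1: so not tricolorable, since 3 does not divide 1


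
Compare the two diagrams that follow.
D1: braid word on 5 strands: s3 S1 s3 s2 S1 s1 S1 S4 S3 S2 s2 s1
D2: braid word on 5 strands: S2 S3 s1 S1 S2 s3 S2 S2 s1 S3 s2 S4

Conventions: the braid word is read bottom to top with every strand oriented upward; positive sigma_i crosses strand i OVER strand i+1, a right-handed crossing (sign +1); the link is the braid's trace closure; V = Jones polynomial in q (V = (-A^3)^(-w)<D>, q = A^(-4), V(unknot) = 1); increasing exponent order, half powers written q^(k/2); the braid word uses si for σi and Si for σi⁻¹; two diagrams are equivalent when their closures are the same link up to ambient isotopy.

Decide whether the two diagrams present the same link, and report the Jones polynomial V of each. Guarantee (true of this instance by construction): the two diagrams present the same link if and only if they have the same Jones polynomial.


equivalent: no
D1 (bracket 1; 12 crossings at w = 0): V = 1
V(D2) = -q^-6 + q^-5 - q^-4 + 2q^-3 - q^-2 + q^-1  (w -4, c 12, <D> = A^-8 - A^-4 + 2 - A^4 + A^8 - A^12)
key observation: 2 classes among 2 diagrams; unequal V(q) rules out equality


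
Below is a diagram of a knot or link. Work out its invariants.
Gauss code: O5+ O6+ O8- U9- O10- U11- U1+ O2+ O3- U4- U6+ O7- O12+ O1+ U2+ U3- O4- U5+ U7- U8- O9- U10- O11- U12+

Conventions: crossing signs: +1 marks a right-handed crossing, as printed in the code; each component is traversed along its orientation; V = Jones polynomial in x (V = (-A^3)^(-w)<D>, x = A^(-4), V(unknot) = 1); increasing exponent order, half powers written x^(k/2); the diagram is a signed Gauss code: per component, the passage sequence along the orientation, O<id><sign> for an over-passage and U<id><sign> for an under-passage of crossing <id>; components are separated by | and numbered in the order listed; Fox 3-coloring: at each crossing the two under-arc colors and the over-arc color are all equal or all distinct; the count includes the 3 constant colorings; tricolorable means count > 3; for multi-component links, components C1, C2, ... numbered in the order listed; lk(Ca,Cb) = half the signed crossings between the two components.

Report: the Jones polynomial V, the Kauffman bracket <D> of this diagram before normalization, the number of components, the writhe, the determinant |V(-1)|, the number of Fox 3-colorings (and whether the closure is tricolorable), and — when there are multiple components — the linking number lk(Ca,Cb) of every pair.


V(x) = x^-5 - 2x^-4 + 2x^-3 - 2x^-2 + 2x^-1 - 1 + x
bracket: A^-10 - A^-6 + 2A^-2 - 2A^2 + 2A^6 - 2A^10 + A^14, w = -2
1 component, writhe -2, over 12 crossings
det 11, colorings 3 of 3^12 — not tricolorable
observation: w = -2 shifts under R1 moves; the (-A^3)^(2) factor cancels that in V


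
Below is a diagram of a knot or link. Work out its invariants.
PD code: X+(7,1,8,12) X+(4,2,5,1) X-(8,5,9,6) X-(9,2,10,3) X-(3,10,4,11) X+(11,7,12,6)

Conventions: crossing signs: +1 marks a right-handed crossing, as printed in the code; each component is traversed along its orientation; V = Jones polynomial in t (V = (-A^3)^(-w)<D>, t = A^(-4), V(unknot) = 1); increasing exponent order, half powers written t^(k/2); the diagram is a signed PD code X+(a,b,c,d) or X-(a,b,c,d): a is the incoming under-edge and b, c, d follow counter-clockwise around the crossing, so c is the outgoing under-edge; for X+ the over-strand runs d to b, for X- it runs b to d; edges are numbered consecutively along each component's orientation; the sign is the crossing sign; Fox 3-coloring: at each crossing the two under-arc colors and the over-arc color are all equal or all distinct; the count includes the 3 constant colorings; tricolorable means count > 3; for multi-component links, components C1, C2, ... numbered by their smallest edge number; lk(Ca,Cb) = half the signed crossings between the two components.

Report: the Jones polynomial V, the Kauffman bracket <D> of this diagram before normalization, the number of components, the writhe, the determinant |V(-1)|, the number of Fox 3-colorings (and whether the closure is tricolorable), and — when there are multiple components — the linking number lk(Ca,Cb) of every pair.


Jones polynomial: V(t) = t^-2 - t^-1 + 1 - t + t^2
<D> = A^-8 - A^-4 + 1 - A^4 + A^8; writhe 0
components 1, writhe 0 (6 crossings)
3-colorings: 3 of 3^6, det 5 — not tricolorable
note: det 5 = |V(-1)|; not divisible by 3, so not tricolorable


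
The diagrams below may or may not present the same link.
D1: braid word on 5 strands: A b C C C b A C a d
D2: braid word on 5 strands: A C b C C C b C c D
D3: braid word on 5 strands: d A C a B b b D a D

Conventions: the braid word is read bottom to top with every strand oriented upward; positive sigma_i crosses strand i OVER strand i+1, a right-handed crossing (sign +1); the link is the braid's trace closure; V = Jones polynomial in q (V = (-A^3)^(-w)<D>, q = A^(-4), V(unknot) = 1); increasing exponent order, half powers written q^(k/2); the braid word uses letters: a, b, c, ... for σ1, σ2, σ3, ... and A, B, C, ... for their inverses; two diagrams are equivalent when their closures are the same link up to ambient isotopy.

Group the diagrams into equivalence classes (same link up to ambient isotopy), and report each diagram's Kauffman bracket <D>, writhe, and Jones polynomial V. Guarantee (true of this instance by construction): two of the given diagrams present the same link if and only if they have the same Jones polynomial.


classes: {D1, D2} | {D3}
V(D1) = q^-5 - 2q^-4 + 2q^-3 - 2q^-2 + 2q^-1 - 1 + q  [10 crossings, <D> = A^-10 - A^-6 + 2A^-2 - 2A^2 + 2A^6 - 2A^10 + A^14, w = -2]
D2 (bracket A^-16 - A^-12 + 2A^-8 - 2A^-4 + 2 - 2A^4 + A^8; 10 crossings at w = -4): V = q^-5 - 2q^-4 + 2q^-3 - 2q^-2 + 2q^-1 - 1 + q
V(D3) = 1  [10 crossings, <D> = 1, w = 0]
note: V(q) takes 2 values over 3 diagrams, fixing the grouping


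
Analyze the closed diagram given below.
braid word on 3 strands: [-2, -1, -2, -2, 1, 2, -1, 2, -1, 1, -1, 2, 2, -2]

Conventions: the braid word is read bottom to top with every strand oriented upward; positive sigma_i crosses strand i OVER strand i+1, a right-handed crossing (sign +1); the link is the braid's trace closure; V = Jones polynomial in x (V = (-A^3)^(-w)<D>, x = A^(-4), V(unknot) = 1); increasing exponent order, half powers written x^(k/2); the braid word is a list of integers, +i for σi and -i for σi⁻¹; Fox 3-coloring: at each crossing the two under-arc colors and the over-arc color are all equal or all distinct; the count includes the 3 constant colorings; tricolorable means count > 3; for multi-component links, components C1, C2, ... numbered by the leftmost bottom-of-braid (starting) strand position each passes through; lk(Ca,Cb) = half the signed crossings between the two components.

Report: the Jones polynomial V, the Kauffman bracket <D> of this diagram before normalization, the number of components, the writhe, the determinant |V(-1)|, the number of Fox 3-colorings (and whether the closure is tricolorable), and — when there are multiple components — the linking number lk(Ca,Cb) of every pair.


V = x^-5 - 2x^-4 + 2x^-3 - 2x^-2 + 2x^-1 - 1 + x
<D> = A^-10 - A^-6 + 2A^-2 - 2A^2 + 2A^6 - 2A^10 + A^14 (w = -2)
1 component over 14 crossings, w = -2
3 Fox colorings among 3^14, |V(-1)| = 11: not tricolorable
why: the span of V is 6, forcing >= 6 crossings in any diagram


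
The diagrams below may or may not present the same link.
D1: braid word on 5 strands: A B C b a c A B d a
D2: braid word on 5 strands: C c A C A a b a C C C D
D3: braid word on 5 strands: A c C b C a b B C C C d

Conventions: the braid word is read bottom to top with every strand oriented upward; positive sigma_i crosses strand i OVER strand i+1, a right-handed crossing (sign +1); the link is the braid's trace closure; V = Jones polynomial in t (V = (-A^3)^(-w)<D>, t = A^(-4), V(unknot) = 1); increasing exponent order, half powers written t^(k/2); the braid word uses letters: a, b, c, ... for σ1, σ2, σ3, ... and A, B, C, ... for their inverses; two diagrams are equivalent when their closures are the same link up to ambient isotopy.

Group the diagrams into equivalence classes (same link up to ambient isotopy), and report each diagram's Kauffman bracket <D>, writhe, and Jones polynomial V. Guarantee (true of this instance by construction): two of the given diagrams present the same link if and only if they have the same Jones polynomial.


classes: {D1} | {D2, D3}
V(D1) = t^-3 + t^-2 + t^-1 + 1  [10 crossings, <D> = 1 + A^4 + A^8 + A^12, w = 0]
V(D2) = t^-6 + t^-3 + t^-2 + t^-1  (w -4, c 12, <D> = A^-8 + A^-4 + 1 + A^12)
D3 (bracket A^-2 + A^2 + A^6 + A^18; 12 crossings at w = -2): V = t^-6 + t^-3 + t^-2 + t^-1
note: 2 classes among 3 diagrams; unequal V(t) rules out equality


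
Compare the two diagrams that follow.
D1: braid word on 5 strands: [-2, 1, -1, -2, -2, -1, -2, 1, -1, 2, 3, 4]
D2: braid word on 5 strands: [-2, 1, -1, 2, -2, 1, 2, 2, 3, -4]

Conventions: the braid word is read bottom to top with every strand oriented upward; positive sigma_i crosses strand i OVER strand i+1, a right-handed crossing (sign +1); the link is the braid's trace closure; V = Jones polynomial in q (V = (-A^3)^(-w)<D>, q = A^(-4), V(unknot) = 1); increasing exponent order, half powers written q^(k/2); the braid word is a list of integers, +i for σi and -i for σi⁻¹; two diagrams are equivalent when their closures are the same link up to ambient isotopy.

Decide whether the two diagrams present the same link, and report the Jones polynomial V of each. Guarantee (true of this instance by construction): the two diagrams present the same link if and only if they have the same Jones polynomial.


equivalent: no
D1 (bracket A^-2 + A^6 - A^10; 12 crossings at w = -2): V = -q^-4 + q^-3 + q^-1
V(D2) = 1  (w +2, c 10, <D> = A^6)
key observation: 2 classes among 2 diagrams; unequal V(q) rules out equality


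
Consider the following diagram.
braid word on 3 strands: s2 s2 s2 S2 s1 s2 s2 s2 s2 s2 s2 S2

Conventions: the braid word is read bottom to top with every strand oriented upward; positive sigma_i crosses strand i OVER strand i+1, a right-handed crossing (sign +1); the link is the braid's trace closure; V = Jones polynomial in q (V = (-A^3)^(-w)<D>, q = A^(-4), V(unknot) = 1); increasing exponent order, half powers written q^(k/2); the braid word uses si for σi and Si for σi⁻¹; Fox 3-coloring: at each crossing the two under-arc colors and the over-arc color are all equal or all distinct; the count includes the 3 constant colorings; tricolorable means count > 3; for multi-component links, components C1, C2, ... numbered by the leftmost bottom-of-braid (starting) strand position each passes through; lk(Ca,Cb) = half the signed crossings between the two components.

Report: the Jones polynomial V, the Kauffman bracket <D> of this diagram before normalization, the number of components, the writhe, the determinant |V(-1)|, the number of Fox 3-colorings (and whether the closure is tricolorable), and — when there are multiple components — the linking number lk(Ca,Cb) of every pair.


V = q^3 + q^5 - q^6 + q^7 - q^8 + q^9 - q^10
<D> = -A^-16 + A^-12 - A^-8 + A^-4 - 1 + A^4 + A^12 (w = +8)
1 component over 12 crossings, w = +8
3 Fox colorings among 3^12, |V(-1)| = 7: not tricolorable
why: det 7 = |V(-1)|; not divisible by 3, so not tricolorable


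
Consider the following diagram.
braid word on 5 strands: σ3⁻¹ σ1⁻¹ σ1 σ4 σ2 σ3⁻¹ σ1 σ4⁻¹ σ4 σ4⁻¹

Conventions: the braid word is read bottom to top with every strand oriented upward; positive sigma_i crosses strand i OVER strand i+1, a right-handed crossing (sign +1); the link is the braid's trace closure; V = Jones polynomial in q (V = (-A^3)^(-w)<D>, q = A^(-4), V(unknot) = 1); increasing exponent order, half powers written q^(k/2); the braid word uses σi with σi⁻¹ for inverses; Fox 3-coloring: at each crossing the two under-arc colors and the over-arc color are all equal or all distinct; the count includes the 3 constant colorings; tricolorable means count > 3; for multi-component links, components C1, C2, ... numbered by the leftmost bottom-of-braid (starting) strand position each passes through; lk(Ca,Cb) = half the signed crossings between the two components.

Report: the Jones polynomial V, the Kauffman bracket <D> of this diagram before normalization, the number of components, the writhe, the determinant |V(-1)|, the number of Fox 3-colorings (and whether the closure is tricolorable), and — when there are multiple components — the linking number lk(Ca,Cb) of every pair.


V = 1
<D> = 1 (w = 0)
1 component over 10 crossings, w = 0
3 Fox colorings among 3^10, |V(-1)| = 1: not tricolorable
why: det 1 = |V(-1)|; not divisible by 3, so not tricolorable


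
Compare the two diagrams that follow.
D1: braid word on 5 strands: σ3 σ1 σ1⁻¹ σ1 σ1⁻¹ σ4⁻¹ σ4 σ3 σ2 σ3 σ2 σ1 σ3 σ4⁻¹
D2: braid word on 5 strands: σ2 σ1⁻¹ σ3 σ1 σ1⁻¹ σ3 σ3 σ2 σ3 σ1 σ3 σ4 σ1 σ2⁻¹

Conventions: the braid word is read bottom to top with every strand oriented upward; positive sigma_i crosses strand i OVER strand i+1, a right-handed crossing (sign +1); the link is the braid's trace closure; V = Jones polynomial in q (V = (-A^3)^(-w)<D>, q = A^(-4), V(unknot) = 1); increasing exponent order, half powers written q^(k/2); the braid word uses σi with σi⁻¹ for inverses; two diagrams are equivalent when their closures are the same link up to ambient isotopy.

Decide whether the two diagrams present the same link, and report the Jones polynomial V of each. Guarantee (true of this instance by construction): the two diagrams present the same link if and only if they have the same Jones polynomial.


equivalent: yes
V(D1) = q^2 + q^4 - q^5 + q^6 - q^7  (w +6, c 14, <D> = -A^-10 + A^-6 - A^-2 + A^2 + A^10)
V(D2) = q^2 + q^4 - q^5 + q^6 - q^7  (w +8, c 14, <D> = -A^-4 + 1 - A^4 + A^8 + A^16)
why: all 2 diagrams share one V(q), hence one class


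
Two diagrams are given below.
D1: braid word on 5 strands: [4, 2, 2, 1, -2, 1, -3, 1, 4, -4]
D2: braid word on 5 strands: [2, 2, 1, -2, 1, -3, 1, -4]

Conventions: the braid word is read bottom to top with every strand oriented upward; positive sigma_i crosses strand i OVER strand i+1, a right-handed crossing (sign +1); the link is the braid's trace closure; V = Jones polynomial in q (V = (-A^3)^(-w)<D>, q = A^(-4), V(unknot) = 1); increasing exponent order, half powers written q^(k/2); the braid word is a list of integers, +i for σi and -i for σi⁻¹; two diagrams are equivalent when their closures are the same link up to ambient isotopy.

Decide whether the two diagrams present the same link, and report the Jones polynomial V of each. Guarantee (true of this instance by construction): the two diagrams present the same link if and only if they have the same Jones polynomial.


equivalent: yes
V(D1) = q - q^2 + 2q^3 - q^4 + q^5 - q^6  (w +4, c 10, <D> = -A^-12 + A^-8 - A^-4 + 2 - A^4 + A^8)
V(D2) = q - q^2 + 2q^3 - q^4 + q^5 - q^6  [8 crossings, <D> = -A^-18 + A^-14 - A^-10 + 2A^-6 - A^-2 + A^2, w = +2]
key observation: all 2 diagrams share one V(q), hence one class


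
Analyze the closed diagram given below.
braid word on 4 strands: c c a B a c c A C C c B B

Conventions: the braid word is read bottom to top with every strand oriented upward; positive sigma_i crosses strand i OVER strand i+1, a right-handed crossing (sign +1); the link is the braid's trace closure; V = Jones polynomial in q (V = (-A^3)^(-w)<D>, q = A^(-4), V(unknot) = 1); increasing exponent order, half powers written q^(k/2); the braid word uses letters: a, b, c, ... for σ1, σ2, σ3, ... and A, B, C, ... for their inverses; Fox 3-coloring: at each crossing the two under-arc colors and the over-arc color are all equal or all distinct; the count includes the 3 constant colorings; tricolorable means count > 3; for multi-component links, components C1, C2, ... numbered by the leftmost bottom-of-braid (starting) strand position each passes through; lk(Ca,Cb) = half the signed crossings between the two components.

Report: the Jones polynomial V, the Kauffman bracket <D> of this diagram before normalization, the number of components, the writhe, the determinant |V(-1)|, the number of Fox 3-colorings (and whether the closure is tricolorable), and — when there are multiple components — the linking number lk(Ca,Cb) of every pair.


Jones polynomial: V(q) = -q^-3 + 2q^-2 - 2q^-1 + 3 - 2q + 2q^2 - q^3
<D> = A^-9 - 2A^-5 + 2A^-1 - 3A^3 + 2A^7 - 2A^11 + A^15; writhe +1
components 1, writhe +1 (13 crossings)
3-colorings: 3 of 3^13, det 13 — not tricolorable
note: w = +1 (over 13 crossings) is diagram-only; (-A^3)^(-1) removes it from V


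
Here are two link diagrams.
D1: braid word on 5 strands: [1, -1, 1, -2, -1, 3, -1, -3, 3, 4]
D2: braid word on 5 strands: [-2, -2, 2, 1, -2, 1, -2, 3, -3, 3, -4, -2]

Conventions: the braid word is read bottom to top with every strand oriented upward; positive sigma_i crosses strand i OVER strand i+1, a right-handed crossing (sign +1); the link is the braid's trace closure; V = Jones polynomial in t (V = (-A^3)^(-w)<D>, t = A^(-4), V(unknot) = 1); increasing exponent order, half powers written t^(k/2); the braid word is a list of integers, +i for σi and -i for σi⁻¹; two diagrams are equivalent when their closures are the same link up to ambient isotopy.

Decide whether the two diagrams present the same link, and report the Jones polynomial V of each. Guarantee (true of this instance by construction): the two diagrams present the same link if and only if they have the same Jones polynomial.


equivalent: no
D1 (bracket 1; 10 crossings at w = 0): V = 1
V(D2) = t^-5 - 2t^-4 + 2t^-3 - 2t^-2 + 2t^-1 - 1 + t  [12 crossings, <D> = A^-10 - A^-6 + 2A^-2 - 2A^2 + 2A^6 - 2A^10 + A^14, w = -2]
observation: comparing 2 Jones polynomials yields 2 groups


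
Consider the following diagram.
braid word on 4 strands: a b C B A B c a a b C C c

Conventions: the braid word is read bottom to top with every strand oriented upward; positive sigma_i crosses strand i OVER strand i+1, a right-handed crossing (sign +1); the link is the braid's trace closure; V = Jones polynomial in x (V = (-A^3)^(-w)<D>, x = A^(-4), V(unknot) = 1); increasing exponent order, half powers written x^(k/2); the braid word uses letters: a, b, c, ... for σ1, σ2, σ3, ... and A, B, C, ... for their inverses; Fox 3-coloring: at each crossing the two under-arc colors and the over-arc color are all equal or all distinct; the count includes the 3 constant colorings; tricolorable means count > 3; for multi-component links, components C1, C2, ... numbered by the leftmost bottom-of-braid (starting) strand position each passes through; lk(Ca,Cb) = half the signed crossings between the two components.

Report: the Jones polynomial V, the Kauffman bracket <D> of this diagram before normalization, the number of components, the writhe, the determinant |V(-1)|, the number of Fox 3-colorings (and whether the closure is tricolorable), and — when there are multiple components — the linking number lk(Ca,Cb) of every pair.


Jones polynomial: V(x) = x^-2 - x^-1 + 1 - x + x^2
<D> = -A^-5 + A^-1 - A^3 + A^7 - A^11; writhe +1
components 1, writhe +1 (13 crossings)
3-colorings: 3 of 3^13, det 5 — not tricolorable
note: free reduction leaves σ1 σ2 σ3⁻¹ σ2⁻¹ σ1⁻¹ σ2⁻¹ σ3 σ1 σ1 σ2 σ3⁻¹ of the original 13 letters


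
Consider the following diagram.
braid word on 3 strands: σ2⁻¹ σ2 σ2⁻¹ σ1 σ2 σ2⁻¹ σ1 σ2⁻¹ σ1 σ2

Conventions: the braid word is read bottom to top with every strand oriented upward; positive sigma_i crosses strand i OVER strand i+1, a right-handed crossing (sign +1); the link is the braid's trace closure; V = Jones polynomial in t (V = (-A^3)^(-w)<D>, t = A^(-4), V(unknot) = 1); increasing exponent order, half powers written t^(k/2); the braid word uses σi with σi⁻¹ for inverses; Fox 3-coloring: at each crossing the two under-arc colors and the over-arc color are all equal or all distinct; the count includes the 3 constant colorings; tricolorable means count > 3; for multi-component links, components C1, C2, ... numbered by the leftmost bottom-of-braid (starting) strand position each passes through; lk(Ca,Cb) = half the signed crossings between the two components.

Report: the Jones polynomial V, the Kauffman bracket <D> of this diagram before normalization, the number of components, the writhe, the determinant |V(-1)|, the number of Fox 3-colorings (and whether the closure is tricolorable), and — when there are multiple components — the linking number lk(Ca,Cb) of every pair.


Jones polynomial: V(t) = t + t^3 - t^4
<D> = -A^-10 + A^-6 + A^2; writhe +2
components 1, writhe +2 (10 crossings)
3-colorings: 9 of 3^10, det 3 — tricolorable
note: |V(-1)| = 3: so tricolorable, since 3 divides 3


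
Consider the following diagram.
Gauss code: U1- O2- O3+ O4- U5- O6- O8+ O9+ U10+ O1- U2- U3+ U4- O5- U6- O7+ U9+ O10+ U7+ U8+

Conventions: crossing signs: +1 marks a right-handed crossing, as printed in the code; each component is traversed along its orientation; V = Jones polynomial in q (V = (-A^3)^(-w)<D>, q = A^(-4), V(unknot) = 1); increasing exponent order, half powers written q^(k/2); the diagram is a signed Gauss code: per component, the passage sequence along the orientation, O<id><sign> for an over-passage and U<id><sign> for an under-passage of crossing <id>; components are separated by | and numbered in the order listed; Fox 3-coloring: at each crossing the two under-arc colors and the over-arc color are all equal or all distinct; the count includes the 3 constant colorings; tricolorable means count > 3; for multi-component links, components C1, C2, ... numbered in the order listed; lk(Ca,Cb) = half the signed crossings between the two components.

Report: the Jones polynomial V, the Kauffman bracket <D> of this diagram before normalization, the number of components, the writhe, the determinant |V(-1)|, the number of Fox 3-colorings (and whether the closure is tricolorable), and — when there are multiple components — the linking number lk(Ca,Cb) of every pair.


V = 1
<D> = 1 (w = 0)
1 component over 10 crossings, w = 0
3 Fox colorings among 3^10, |V(-1)| = 1: not tricolorable
why: w = 0 shifts under R1 moves; the (-A^3)^(0) factor cancels that in V


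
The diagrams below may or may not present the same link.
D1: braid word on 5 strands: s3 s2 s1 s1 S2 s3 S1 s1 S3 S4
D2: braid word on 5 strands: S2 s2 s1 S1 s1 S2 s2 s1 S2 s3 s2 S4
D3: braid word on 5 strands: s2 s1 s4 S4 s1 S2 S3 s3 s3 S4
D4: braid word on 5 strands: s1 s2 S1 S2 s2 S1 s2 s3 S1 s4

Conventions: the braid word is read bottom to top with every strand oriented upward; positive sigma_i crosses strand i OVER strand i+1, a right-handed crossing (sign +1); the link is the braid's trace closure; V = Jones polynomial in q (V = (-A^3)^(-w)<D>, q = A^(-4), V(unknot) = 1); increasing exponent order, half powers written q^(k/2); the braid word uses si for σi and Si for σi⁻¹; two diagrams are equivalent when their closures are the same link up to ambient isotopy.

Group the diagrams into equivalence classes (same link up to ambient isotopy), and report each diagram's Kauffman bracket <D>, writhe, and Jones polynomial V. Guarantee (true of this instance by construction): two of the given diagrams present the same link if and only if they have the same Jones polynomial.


grouping into links: {D1, D2, D3} | {D4}
V(D1) = 1 + q + q^2 + q^3  (w +2, c 10, <D> = A^-6 + A^-2 + A^2 + A^6)
V(D2) = 1 + q + q^2 + q^3  [12 crossings, <D> = A^-6 + A^-2 + A^2 + A^6, w = +2]
D3 (bracket A^-6 + A^-2 + A^2 + A^6; 10 crossings at w = +2): V = 1 + q + q^2 + q^3
D4 (bracket A^-2 + 2A^6 + A^14; 10 crossings at w = +2): V = q^-2 + 2 + q^2
key observation: 2 values of V(q) split the 4 diagrams


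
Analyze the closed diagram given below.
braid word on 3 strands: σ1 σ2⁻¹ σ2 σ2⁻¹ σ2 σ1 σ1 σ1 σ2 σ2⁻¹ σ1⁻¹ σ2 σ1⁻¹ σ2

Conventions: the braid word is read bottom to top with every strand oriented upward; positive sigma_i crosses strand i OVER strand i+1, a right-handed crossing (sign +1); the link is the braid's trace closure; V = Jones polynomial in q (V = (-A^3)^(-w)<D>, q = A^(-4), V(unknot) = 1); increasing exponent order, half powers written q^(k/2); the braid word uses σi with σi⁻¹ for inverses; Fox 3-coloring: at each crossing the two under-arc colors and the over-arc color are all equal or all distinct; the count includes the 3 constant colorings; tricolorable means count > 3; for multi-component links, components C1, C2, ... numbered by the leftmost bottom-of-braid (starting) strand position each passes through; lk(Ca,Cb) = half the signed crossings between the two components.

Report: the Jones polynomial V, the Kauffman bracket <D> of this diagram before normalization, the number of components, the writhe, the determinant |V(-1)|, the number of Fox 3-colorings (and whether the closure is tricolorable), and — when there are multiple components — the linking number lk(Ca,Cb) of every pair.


Jones polynomial: V(q) = q - q^2 + 2q^3 - q^4 + q^5 - q^6
<D> = -A^-12 + A^-8 - A^-4 + 2 - A^4 + A^8; writhe +4
components 1, writhe +4 (14 crossings)
3-colorings: 3 of 3^14, det 7 — not tricolorable
note: w = +4 shifts under R1 moves; the (-A^3)^(-4) factor cancels that in V


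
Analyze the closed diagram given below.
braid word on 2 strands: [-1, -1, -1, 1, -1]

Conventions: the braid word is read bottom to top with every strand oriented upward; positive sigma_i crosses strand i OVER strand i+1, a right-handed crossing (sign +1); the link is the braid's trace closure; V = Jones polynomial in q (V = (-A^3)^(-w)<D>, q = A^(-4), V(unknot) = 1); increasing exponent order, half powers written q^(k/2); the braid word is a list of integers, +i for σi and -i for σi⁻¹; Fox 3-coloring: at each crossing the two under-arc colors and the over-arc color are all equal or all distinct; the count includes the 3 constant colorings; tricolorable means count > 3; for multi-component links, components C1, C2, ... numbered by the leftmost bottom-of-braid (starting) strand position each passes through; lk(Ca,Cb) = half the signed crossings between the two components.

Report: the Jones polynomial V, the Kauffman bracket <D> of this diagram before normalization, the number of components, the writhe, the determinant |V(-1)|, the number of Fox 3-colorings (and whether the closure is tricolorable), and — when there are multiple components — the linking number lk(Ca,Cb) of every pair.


V(q) = -q^-4 + q^-3 + q^-1
bracket: -A^-5 - A^3 + A^7, w = -3
1 component, writhe -3, over 5 crossings
det 3, colorings 9 of 3^5 — tricolorable
observation: the span of V is 3, forcing >= 3 crossings in any diagram


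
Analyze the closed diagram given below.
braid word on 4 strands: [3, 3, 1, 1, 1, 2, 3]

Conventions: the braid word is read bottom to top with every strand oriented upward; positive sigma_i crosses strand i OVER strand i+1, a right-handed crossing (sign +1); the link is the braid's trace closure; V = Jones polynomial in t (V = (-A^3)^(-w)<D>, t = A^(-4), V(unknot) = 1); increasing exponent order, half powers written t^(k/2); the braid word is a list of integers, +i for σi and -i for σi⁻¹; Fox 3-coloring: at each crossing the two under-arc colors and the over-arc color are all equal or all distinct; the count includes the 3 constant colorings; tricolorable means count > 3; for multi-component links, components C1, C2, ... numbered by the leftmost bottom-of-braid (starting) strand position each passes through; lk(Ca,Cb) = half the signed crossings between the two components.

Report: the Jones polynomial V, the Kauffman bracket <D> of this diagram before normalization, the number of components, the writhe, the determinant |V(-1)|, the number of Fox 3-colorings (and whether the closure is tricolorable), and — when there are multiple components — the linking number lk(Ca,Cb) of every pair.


V = t^2 + 2t^4 - 2t^5 + t^6 - 2t^7 + t^8
<D> = -A^-11 + 2A^-7 - A^-3 + 2A - 2A^5 - A^13 (w = +7)
1 component over 7 crossings, w = +7
27 Fox colorings among 3^7, |V(-1)| = 9: tricolorable
why: det 9 = |V(-1)|; divisible by 3, so tricolorable


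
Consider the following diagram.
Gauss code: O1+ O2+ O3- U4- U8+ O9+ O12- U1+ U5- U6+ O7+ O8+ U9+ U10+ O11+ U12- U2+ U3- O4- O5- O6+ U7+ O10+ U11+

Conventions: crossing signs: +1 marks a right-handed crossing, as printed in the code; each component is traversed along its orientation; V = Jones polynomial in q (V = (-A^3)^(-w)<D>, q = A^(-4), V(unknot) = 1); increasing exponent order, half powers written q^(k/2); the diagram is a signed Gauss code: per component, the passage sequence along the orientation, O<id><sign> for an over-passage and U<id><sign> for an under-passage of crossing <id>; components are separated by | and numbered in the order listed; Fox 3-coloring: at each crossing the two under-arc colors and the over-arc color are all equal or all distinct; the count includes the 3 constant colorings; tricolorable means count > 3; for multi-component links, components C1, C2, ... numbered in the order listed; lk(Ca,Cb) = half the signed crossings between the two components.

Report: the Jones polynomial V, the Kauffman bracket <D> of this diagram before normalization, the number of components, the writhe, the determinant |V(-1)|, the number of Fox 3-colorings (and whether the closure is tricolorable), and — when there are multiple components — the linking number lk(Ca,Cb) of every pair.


V = 2q - 2q^2 + 3q^3 - 3q^4 + 2q^5 - 2q^6 + q^7
<D> = A^-16 - 2A^-12 + 2A^-8 - 3A^-4 + 3 - 2A^4 + 2A^8 (w = +4)
1 component over 12 crossings, w = +4
9 Fox colorings among 3^12, |V(-1)| = 15: tricolorable
why: w = +4 (over 12 crossings) is diagram-only; (-A^3)^(-4) removes it from V


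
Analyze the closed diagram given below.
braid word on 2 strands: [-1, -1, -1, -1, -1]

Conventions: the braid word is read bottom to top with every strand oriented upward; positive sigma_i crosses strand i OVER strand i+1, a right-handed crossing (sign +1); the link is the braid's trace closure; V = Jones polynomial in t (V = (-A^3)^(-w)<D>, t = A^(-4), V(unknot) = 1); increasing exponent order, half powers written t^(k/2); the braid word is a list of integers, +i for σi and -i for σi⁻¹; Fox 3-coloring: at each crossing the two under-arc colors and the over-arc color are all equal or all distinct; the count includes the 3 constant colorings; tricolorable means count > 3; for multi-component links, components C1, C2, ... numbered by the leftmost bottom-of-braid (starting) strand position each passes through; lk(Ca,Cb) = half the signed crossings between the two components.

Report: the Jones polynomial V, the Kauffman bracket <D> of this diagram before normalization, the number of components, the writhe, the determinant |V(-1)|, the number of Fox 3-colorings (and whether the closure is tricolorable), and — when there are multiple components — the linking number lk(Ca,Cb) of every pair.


Jones polynomial: V(t) = -t^-7 + t^-6 - t^-5 + t^-4 + t^-2
<D> = -A^-7 - A + A^5 - A^9 + A^13; writhe -5
components 1, writhe -5 (5 crossings)
3-colorings: 3 of 3^5, det 5 — not tricolorable
note: a (2,5) torus form — a single generator 5 times


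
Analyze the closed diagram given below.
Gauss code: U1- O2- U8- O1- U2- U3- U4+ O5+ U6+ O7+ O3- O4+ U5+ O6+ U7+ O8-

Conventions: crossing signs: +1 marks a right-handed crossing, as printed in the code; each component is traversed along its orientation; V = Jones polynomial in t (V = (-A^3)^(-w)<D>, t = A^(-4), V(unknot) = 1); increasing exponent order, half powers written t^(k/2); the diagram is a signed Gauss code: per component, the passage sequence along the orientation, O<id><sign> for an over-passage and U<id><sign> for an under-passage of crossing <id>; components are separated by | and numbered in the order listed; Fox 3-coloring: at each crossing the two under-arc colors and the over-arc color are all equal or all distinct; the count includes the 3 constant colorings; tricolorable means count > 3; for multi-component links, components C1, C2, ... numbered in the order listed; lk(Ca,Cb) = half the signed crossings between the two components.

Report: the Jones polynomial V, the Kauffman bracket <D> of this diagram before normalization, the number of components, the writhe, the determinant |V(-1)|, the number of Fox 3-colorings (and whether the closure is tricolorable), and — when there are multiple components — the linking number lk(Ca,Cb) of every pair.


V = -t^-3 + t^-2 - t^-1 + 3 - t + t^2 - t^3
<D> = -A^-12 + A^-8 - A^-4 + 3 - A^4 + A^8 - A^12 (w = 0)
1 component over 8 crossings, w = 0
27 Fox colorings among 3^8, |V(-1)| = 9: tricolorable
why: V spans 6 powers of t: at least 6 crossings in any diagram


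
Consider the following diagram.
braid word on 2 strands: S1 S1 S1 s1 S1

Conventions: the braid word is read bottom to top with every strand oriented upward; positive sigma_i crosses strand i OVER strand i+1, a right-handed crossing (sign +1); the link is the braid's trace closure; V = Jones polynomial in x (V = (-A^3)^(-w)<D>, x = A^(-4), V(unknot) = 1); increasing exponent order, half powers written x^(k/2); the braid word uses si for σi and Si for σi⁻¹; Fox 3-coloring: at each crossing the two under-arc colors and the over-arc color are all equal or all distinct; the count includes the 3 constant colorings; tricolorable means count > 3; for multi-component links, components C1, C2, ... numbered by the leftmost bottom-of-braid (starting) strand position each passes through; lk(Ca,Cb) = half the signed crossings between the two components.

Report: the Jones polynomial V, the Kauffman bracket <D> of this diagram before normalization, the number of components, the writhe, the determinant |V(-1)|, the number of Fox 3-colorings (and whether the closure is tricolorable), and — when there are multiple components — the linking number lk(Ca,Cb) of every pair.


V(x) = -x^-4 + x^-3 + x^-1
bracket: -A^-5 - A^3 + A^7, w = -3
1 component, writhe -3, over 5 crossings
det 3, colorings 9 of 3^5 — tricolorable
observation: |V(-1)| = 3: so tricolorable, since 3 divides 3


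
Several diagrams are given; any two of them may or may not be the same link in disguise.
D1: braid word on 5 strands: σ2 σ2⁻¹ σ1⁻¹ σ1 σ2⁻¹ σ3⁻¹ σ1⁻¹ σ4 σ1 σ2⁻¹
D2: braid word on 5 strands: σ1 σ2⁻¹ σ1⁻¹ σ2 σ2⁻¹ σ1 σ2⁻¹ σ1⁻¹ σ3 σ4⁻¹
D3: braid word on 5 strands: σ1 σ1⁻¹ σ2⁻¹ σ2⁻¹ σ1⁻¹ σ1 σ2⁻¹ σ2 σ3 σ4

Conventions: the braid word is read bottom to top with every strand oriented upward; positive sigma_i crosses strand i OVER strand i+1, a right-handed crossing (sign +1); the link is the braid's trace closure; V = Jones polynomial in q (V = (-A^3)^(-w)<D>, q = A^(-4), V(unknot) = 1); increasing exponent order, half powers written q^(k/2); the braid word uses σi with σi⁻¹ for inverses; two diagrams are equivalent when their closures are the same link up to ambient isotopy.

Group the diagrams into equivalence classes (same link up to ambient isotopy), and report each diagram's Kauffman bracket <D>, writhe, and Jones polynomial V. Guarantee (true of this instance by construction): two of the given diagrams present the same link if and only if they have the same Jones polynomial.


equivalence classes: {D1, D2, D3}
D1 (bracket A^-6 + A^-2 + A^2 + A^6; 10 crossings at w = -2): V = q^-3 + q^-2 + q^-1 + 1
D2 (bracket A^-6 + A^-2 + A^2 + A^6; 10 crossings at w = -2): V = q^-3 + q^-2 + q^-1 + 1
V(D3) = q^-3 + q^-2 + q^-1 + 1  (w 0, c 10, <D> = 1 + A^4 + A^8 + A^12)
observation: all 3 diagrams share one V(q), hence one class
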